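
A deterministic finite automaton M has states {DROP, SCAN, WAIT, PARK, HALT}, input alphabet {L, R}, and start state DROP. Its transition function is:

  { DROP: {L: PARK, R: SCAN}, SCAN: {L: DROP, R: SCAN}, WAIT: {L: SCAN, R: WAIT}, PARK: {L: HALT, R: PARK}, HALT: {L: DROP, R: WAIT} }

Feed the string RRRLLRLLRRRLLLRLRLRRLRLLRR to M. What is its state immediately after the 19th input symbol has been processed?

SCAN

Trace: DROP -R-> SCAN -R-> SCAN -R-> SCAN -L-> DROP -L-> PARK -R-> PARK -L-> HALT -L-> DROP -R-> SCAN -R-> SCAN -R-> SCAN -L-> DROP -L-> PARK -L-> HALT -R-> WAIT -L-> SCAN -R-> SCAN -L-> DROP -R-> SCAN
After 19 symbols: SCAN.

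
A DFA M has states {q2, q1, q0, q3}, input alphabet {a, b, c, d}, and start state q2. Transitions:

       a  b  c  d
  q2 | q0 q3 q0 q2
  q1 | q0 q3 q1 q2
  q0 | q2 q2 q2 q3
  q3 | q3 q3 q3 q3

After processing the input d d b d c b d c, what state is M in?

q2 → q2 → q2 → q3 → q3 → q3 → q3 → q3 → q3

q3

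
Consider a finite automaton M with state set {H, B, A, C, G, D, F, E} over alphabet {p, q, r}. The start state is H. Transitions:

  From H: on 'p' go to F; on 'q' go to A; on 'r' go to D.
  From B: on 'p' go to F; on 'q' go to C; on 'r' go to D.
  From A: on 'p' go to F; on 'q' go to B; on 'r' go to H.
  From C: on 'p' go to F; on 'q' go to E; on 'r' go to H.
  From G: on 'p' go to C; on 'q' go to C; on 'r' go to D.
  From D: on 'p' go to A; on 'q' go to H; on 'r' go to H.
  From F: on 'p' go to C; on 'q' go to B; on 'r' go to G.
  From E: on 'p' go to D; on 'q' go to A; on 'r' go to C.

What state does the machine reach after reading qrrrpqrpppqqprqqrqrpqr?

D

start at H
read 'q': H → A
read 'r': A → H
read 'r': H → D
read 'r': D → H
read 'p': H → F
read 'q': F → B
read 'r': B → D
read 'p': D → A
read 'p': A → F
read 'p': F → C
read 'q': C → E
read 'q': E → A
read 'p': A → F
read 'r': F → G
read 'q': G → C
read 'q': C → E
read 'r': E → C
read 'q': C → E
read 'r': E → C
read 'p': C → F
read 'q': F → B
read 'r': B → D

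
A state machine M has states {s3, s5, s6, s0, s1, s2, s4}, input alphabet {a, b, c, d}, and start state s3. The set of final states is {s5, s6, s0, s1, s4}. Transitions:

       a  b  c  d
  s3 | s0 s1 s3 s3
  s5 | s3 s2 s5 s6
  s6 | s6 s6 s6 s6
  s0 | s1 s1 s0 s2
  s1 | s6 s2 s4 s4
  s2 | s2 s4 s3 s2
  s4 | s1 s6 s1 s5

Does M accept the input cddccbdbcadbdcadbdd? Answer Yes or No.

Yes

Trace: s3 -c-> s3 -d-> s3 -d-> s3 -c-> s3 -c-> s3 -b-> s1 -d-> s4 -b-> s6 -c-> s6 -a-> s6 -d-> s6 -b-> s6 -d-> s6 -c-> s6 -a-> s6 -d-> s6 -b-> s6 -d-> s6 -d-> s6
End state s6 is accepting.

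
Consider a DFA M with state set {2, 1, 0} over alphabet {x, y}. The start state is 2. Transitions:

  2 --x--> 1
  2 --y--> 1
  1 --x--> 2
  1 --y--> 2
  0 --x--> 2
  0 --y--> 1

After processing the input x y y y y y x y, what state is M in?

Trace: 2 -x-> 1 -y-> 2 -y-> 1 -y-> 2 -y-> 1 -y-> 2 -x-> 1 -y-> 2

2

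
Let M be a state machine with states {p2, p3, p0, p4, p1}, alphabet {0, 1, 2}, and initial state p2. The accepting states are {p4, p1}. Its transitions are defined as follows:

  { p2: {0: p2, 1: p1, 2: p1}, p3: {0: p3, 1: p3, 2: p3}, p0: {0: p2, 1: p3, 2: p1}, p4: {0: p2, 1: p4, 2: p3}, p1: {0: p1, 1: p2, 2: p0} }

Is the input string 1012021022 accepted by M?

Trace: p2 -1-> p1 -0-> p1 -1-> p2 -2-> p1 -0-> p1 -2-> p0 -1-> p3 -0-> p3 -2-> p3 -2-> p3
End state p3 is not accepting.

No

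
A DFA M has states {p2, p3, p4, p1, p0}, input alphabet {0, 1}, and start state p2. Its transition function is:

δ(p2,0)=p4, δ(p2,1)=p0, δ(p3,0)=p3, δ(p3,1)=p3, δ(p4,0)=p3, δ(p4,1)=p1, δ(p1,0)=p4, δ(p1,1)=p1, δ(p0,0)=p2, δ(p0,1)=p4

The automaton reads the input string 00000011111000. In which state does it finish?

p2 → p4 → p3 → p3 → p3 → p3 → p3 → p3 → p3 → p3 → p3 → p3 → p3 → p3 → p3

p3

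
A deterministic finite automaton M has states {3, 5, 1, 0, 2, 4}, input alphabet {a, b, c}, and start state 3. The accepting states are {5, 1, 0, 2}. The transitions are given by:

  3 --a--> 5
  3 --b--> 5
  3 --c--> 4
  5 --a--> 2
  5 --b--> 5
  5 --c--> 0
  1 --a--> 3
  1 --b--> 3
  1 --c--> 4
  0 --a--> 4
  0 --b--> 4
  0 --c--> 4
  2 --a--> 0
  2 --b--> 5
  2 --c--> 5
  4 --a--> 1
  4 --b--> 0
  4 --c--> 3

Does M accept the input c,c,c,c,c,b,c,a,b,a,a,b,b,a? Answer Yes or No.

Yes

Trace: 3 -c-> 4 -c-> 3 -c-> 4 -c-> 3 -c-> 4 -b-> 0 -c-> 4 -a-> 1 -b-> 3 -a-> 5 -a-> 2 -b-> 5 -b-> 5 -a-> 2
End state 2 is accepting.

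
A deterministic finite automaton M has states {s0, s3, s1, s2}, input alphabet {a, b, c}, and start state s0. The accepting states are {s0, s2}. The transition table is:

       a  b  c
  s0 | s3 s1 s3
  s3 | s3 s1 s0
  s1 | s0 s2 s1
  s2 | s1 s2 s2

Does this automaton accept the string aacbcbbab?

s0 → s3 → s3 → s0 → s1 → s1 → s2 → s2 → s1 → s2
End state s2 is accepting.

Yes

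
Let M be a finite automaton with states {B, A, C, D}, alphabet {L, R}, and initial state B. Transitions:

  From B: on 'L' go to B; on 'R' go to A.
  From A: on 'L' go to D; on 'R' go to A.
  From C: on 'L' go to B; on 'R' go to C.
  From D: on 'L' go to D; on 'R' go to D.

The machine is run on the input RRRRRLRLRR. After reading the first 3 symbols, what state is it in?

B → A → A → A
After 3 symbols: A.

A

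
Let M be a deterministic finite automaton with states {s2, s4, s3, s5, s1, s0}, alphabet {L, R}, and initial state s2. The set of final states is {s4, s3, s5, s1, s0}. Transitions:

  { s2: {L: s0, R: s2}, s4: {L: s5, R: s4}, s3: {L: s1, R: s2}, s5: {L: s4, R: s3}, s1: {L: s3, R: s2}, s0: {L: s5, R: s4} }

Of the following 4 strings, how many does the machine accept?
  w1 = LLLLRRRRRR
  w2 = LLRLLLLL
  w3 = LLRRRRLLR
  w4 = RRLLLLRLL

3

w1: Trace: s2 -L-> s0 -L-> s5 -L-> s4 -L-> s5 -R-> s3 -R-> s2 -R-> s2 -R-> s2 -R-> s2 -R-> s2  → end s2, rejected
w2: Trace: s2 -L-> s0 -L-> s5 -R-> s3 -L-> s1 -L-> s3 -L-> s1 -L-> s3 -L-> s1  → end s1, accepted
w3: Trace: s2 -L-> s0 -L-> s5 -R-> s3 -R-> s2 -R-> s2 -R-> s2 -L-> s0 -L-> s5 -R-> s3  → end s3, accepted
w4: Trace: s2 -R-> s2 -R-> s2 -L-> s0 -L-> s5 -L-> s4 -L-> s5 -R-> s3 -L-> s1 -L-> s3  → end s3, accepted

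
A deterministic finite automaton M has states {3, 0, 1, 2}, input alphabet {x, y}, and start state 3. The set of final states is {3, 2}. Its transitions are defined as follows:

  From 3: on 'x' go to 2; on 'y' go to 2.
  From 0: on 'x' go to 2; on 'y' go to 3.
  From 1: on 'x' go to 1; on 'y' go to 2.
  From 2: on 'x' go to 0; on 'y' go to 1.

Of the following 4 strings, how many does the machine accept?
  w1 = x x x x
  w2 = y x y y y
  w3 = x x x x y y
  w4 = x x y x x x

2

w1:
  start at 3
  read 'x': 3 → 2
  read 'x': 2 → 0
  read 'x': 0 → 2
  read 'x': 2 → 0
  end 0, rejected
w2:
  start at 3
  read 'y': 3 → 2
  read 'x': 2 → 0
  read 'y': 0 → 3
  read 'y': 3 → 2
  read 'y': 2 → 1
  end 1, rejected
w3:
  start at 3
  read 'x': 3 → 2
  read 'x': 2 → 0
  read 'x': 0 → 2
  read 'x': 2 → 0
  read 'y': 0 → 3
  read 'y': 3 → 2
  end 2, accepted
w4:
  start at 3
  read 'x': 3 → 2
  read 'x': 2 → 0
  read 'y': 0 → 3
  read 'x': 3 → 2
  read 'x': 2 → 0
  read 'x': 0 → 2
  end 2, accepted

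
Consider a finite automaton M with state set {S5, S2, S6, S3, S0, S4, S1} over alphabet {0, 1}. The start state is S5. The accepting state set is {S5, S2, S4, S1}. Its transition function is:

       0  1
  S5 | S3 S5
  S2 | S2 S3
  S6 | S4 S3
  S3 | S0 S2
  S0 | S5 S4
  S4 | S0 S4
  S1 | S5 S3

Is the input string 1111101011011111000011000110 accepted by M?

Trace: S5 -1-> S5 -1-> S5 -1-> S5 -1-> S5 -1-> S5 -0-> S3 -1-> S2 -0-> S2 -1-> S3 -1-> S2 -0-> S2 -1-> S3 -1-> S2 -1-> S3 -1-> S2 -1-> S3 -0-> S0 -0-> S5 -0-> S3 -0-> S0 -1-> S4 -1-> S4 -0-> S0 -0-> S5 -0-> S3 -1-> S2 -1-> S3 -0-> S0
End state S0 is not accepting.

No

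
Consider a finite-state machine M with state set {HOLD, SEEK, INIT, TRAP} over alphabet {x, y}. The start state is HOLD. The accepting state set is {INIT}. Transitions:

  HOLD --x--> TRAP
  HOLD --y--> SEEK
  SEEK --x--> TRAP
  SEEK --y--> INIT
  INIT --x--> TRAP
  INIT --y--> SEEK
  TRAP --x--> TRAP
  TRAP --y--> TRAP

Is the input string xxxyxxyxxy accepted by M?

No

Trace: HOLD -x-> TRAP -x-> TRAP -x-> TRAP -y-> TRAP -x-> TRAP -x-> TRAP -y-> TRAP -x-> TRAP -x-> TRAP -y-> TRAP
End state TRAP is not accepting.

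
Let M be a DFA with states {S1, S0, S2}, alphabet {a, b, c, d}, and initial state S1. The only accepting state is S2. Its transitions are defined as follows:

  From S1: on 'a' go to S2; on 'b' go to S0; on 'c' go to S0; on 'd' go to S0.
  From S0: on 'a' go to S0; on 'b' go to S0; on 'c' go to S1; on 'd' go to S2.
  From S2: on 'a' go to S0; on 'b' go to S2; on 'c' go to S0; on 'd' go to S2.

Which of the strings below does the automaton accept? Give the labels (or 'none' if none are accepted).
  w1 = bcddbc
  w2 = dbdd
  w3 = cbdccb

w2

w1: S1 → S0 → S1 → S0 → S2 → S2 → S0  → end S0, rejected
w2: S1 → S0 → S0 → S2 → S2  → end S2, accepted
w3: S1 → S0 → S0 → S2 → S0 → S1 → S0  → end S0, rejected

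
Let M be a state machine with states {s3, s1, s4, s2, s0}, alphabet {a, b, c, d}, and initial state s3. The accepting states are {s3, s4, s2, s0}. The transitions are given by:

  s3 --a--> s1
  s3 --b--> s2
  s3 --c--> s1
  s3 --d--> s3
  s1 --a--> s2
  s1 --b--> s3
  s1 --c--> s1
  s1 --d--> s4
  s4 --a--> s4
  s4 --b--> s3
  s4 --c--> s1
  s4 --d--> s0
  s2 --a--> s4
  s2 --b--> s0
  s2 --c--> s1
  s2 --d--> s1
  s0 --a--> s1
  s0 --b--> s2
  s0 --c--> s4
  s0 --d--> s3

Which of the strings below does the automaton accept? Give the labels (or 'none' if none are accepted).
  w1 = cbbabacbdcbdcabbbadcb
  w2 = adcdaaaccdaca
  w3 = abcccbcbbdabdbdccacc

w1:
  start at s3
  read 'c': s3 → s1
  read 'b': s1 → s3
  read 'b': s3 → s2
  read 'a': s2 → s4
  read 'b': s4 → s3
  read 'a': s3 → s1
  read 'c': s1 → s1
  read 'b': s1 → s3
  read 'd': s3 → s3
  read 'c': s3 → s1
  read 'b': s1 → s3
  read 'd': s3 → s3
  read 'c': s3 → s1
  read 'a': s1 → s2
  read 'b': s2 → s0
  read 'b': s0 → s2
  read 'b': s2 → s0
  read 'a': s0 → s1
  read 'd': s1 → s4
  read 'c': s4 → s1
  read 'b': s1 → s3
  end s3, accepted
w2:
  start at s3
  read 'a': s3 → s1
  read 'd': s1 → s4
  read 'c': s4 → s1
  read 'd': s1 → s4
  read 'a': s4 → s4
  read 'a': s4 → s4
  read 'a': s4 → s4
  read 'c': s4 → s1
  read 'c': s1 → s1
  read 'd': s1 → s4
  read 'a': s4 → s4
  read 'c': s4 → s1
  read 'a': s1 → s2
  end s2, accepted
w3:
  start at s3
  read 'a': s3 → s1
  read 'b': s1 → s3
  read 'c': s3 → s1
  read 'c': s1 → s1
  read 'c': s1 → s1
  read 'b': s1 → s3
  read 'c': s3 → s1
  read 'b': s1 → s3
  read 'b': s3 → s2
  read 'd': s2 → s1
  read 'a': s1 → s2
  read 'b': s2 → s0
  read 'd': s0 → s3
  read 'b': s3 → s2
  read 'd': s2 → s1
  read 'c': s1 → s1
  read 'c': s1 → s1
  read 'a': s1 → s2
  read 'c': s2 → s1
  read 'c': s1 → s1
  end s1, rejected

w1, w2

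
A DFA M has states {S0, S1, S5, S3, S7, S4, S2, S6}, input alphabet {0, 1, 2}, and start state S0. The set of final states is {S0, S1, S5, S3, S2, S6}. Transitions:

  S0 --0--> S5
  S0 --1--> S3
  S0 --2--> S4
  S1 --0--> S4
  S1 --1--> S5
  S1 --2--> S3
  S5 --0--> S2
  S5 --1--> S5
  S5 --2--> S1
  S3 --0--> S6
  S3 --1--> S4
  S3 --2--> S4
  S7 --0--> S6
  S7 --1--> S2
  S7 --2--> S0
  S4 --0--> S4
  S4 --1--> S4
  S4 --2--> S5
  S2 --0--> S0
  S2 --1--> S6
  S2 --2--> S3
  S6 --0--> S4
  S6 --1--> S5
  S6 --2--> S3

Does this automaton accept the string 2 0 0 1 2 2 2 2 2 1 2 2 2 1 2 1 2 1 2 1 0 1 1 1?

Trace: S0 -2-> S4 -0-> S4 -0-> S4 -1-> S4 -2-> S5 -2-> S1 -2-> S3 -2-> S4 -2-> S5 -1-> S5 -2-> S1 -2-> S3 -2-> S4 -1-> S4 -2-> S5 -1-> S5 -2-> S1 -1-> S5 -2-> S1 -1-> S5 -0-> S2 -1-> S6 -1-> S5 -1-> S5
End state S5 is accepting.

Yes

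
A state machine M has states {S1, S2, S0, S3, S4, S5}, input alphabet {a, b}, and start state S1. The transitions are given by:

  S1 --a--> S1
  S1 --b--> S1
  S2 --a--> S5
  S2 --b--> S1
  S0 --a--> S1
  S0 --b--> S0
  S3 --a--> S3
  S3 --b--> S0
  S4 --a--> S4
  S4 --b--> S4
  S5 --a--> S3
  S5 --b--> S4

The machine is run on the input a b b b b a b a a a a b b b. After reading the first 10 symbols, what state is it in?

Trace: S1 -a-> S1 -b-> S1 -b-> S1 -b-> S1 -b-> S1 -a-> S1 -b-> S1 -a-> S1 -a-> S1 -a-> S1
After 10 symbols: S1.

S1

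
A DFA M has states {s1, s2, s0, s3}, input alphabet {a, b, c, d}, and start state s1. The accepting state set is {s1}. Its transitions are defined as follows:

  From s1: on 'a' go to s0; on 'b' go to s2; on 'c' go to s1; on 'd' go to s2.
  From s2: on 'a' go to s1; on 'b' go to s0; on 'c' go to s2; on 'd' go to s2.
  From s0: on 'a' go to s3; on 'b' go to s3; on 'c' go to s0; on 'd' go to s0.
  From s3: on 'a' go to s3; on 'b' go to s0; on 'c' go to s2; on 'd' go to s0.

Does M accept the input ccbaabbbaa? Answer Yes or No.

s1 → s1 → s1 → s2 → s1 → s0 → s3 → s0 → s3 → s3 → s3
End state s3 is not accepting.

No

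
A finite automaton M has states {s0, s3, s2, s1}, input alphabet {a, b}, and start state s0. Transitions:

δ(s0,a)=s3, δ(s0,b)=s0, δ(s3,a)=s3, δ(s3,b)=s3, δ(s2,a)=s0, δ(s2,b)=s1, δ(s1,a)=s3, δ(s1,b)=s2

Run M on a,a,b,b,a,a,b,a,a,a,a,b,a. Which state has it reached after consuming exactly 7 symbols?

s3

s0 → s3 → s3 → s3 → s3 → s3 → s3 → s3
After 7 symbols: s3.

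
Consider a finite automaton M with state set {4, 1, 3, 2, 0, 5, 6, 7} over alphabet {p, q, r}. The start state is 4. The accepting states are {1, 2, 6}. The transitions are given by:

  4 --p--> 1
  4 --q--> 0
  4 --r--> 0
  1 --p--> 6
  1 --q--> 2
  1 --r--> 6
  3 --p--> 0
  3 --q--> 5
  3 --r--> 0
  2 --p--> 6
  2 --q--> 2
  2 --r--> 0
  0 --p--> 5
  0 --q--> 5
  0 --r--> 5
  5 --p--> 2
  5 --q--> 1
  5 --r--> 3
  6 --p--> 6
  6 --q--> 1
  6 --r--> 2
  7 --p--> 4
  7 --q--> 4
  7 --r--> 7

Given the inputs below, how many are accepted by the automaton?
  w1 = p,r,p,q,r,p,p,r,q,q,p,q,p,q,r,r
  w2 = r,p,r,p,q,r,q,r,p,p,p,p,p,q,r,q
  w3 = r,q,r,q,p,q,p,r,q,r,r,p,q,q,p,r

3

w1: 4 → 1 → 6 → 6 → 1 → 6 → 6 → 6 → 2 → 2 → 2 → 6 → 1 → 6 → 1 → 6 → 2  → end 2, accepted
w2: 4 → 0 → 5 → 3 → 0 → 5 → 3 → 5 → 3 → 0 → 5 → 2 → 6 → 6 → 1 → 6 → 1  → end 1, accepted
w3: 4 → 0 → 5 → 3 → 5 → 2 → 2 → 6 → 2 → 2 → 0 → 5 → 2 → 2 → 2 → 6 → 2  → end 2, accepted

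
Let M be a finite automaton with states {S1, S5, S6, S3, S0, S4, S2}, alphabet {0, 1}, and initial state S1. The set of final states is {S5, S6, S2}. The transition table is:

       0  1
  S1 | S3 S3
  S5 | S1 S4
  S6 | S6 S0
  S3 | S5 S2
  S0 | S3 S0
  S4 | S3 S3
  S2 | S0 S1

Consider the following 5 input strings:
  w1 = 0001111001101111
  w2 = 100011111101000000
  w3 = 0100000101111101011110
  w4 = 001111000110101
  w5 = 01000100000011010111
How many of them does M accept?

w1: S1 → S3 → S5 → S1 → S3 → S2 → S1 → S3 → S5 → S1 → S3 → S2 → S0 → S0 → S0 → S0 → S0  → end S0, rejected
w2: S1 → S3 → S5 → S1 → S3 → S2 → S1 → S3 → S2 → S1 → S3 → S5 → S4 → S3 → S5 → S1 → S3 → S5 → S1  → end S1, rejected
w3: S1 → S3 → S2 → S0 → S3 → S5 → S1 → S3 → S2 → S0 → S0 → S0 → S0 → S0 → S0 → S3 → S2 → S0 → S0 → S0 → S0 → S0 → S3  → end S3, rejected
w4: S1 → S3 → S5 → S4 → S3 → S2 → S1 → S3 → S5 → S1 → S3 → S2 → S0 → S0 → S3 → S2  → end S2, accepted
w5: S1 → S3 → S2 → S0 → S3 → S5 → S4 → S3 → S5 → S1 → S3 → S5 → S1 → S3 → S2 → S0 → S0 → S3 → S2 → S1 → S3  → end S3, rejected

1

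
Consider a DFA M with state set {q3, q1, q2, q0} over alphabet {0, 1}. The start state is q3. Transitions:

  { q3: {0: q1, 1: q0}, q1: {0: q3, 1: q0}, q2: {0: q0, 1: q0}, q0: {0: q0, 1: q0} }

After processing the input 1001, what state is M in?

q0

q3 → q0 → q0 → q0 → q0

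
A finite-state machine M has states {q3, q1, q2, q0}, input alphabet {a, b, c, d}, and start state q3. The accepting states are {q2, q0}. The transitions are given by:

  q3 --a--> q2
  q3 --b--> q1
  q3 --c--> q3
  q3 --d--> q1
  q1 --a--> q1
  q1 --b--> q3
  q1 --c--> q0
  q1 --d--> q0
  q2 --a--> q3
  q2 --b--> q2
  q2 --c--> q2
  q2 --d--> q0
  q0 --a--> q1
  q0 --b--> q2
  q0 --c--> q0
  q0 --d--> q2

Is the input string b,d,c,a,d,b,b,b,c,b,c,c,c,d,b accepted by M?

Yes

start at q3
read 'b': q3 → q1
read 'd': q1 → q0
read 'c': q0 → q0
read 'a': q0 → q1
read 'd': q1 → q0
read 'b': q0 → q2
read 'b': q2 → q2
read 'b': q2 → q2
read 'c': q2 → q2
read 'b': q2 → q2
read 'c': q2 → q2
read 'c': q2 → q2
read 'c': q2 → q2
read 'd': q2 → q0
read 'b': q0 → q2
End state q2 is accepting.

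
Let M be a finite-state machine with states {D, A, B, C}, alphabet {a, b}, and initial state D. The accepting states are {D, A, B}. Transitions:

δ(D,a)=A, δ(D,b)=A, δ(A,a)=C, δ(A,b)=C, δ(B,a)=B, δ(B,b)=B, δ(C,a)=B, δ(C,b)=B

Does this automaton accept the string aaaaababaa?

start at D
read 'a': D → A
read 'a': A → C
read 'a': C → B
read 'a': B → B
read 'a': B → B
read 'b': B → B
read 'a': B → B
read 'b': B → B
read 'a': B → B
read 'a': B → B
End state B is accepting.

Yes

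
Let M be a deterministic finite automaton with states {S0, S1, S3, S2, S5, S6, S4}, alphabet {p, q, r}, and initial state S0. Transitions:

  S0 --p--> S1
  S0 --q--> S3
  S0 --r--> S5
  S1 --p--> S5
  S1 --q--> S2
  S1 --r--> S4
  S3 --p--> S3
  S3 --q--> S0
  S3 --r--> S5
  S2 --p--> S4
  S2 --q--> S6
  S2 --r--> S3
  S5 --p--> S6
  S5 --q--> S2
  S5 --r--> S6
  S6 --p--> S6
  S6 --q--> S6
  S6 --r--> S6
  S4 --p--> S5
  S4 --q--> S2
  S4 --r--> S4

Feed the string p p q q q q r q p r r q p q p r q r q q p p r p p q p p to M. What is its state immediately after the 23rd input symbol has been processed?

S6

Trace: S0 -p-> S1 -p-> S5 -q-> S2 -q-> S6 -q-> S6 -q-> S6 -r-> S6 -q-> S6 -p-> S6 -r-> S6 -r-> S6 -q-> S6 -p-> S6 -q-> S6 -p-> S6 -r-> S6 -q-> S6 -r-> S6 -q-> S6 -q-> S6 -p-> S6 -p-> S6 -r-> S6
After 23 symbols: S6.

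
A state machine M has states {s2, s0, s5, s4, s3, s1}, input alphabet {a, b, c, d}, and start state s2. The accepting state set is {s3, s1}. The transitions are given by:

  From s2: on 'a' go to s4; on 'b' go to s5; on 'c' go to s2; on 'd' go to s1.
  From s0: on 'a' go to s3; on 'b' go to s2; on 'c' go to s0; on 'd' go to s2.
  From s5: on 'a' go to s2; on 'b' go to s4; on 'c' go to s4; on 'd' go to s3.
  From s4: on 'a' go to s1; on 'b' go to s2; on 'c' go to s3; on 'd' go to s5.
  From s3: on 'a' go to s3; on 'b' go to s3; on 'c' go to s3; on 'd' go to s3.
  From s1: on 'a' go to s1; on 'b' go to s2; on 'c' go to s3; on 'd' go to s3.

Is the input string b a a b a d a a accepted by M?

No

Trace: s2 -b-> s5 -a-> s2 -a-> s4 -b-> s2 -a-> s4 -d-> s5 -a-> s2 -a-> s4
End state s4 is not accepting.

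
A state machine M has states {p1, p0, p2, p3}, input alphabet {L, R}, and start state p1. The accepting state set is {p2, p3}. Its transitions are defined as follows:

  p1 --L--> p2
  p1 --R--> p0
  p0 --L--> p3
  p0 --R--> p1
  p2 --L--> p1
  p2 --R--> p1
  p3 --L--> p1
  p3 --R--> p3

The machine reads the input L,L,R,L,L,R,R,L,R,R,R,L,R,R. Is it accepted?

No

start at p1
read 'L': p1 → p2
read 'L': p2 → p1
read 'R': p1 → p0
read 'L': p0 → p3
read 'L': p3 → p1
read 'R': p1 → p0
read 'R': p0 → p1
read 'L': p1 → p2
read 'R': p2 → p1
read 'R': p1 → p0
read 'R': p0 → p1
read 'L': p1 → p2
read 'R': p2 → p1
read 'R': p1 → p0
End state p0 is not accepting.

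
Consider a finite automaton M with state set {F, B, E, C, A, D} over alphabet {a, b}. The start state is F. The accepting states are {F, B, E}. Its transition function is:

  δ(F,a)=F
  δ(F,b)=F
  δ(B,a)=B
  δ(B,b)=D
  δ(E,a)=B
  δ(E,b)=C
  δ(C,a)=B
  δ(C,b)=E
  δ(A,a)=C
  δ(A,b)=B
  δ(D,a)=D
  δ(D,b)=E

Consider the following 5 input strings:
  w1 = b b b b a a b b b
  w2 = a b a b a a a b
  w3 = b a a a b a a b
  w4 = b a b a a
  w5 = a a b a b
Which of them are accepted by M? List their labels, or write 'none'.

w1: Trace: F -b-> F -b-> F -b-> F -b-> F -a-> F -a-> F -b-> F -b-> F -b-> F  → end F, accepted
w2: Trace: F -a-> F -b-> F -a-> F -b-> F -a-> F -a-> F -a-> F -b-> F  → end F, accepted
w3: Trace: F -b-> F -a-> F -a-> F -a-> F -b-> F -a-> F -a-> F -b-> F  → end F, accepted
w4: Trace: F -b-> F -a-> F -b-> F -a-> F -a-> F  → end F, accepted
w5: Trace: F -a-> F -a-> F -b-> F -a-> F -b-> F  → end F, accepted

w1, w2, w3, w4, w5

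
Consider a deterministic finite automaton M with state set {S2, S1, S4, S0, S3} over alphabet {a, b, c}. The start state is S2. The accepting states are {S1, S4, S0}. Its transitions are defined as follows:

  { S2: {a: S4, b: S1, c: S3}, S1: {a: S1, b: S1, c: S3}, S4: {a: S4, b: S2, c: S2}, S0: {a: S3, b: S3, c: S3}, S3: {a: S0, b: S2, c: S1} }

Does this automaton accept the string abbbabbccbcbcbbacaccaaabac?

No

Trace: S2 -a-> S4 -b-> S2 -b-> S1 -b-> S1 -a-> S1 -b-> S1 -b-> S1 -c-> S3 -c-> S1 -b-> S1 -c-> S3 -b-> S2 -c-> S3 -b-> S2 -b-> S1 -a-> S1 -c-> S3 -a-> S0 -c-> S3 -c-> S1 -a-> S1 -a-> S1 -a-> S1 -b-> S1 -a-> S1 -c-> S3
End state S3 is not accepting.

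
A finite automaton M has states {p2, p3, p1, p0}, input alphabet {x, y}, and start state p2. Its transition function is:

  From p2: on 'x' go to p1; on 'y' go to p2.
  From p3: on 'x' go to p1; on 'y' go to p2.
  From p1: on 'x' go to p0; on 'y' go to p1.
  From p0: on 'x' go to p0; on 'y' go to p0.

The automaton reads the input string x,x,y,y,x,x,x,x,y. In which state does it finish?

p0

Trace: p2 -x-> p1 -x-> p0 -y-> p0 -y-> p0 -x-> p0 -x-> p0 -x-> p0 -x-> p0 -y-> p0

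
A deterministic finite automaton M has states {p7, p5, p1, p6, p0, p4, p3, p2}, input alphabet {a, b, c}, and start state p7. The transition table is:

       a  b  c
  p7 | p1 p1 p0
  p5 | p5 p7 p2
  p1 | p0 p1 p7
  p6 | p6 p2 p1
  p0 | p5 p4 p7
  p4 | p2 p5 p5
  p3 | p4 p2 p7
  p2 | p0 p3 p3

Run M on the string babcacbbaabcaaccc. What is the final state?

p7

Trace: p7 -b-> p1 -a-> p0 -b-> p4 -c-> p5 -a-> p5 -c-> p2 -b-> p3 -b-> p2 -a-> p0 -a-> p5 -b-> p7 -c-> p0 -a-> p5 -a-> p5 -c-> p2 -c-> p3 -c-> p7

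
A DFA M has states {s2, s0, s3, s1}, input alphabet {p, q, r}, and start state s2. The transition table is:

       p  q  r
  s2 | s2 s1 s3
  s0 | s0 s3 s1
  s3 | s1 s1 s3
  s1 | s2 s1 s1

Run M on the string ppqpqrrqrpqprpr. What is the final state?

start at s2
read 'p': s2 → s2
read 'p': s2 → s2
read 'q': s2 → s1
read 'p': s1 → s2
read 'q': s2 → s1
read 'r': s1 → s1
read 'r': s1 → s1
read 'q': s1 → s1
read 'r': s1 → s1
read 'p': s1 → s2
read 'q': s2 → s1
read 'p': s1 → s2
read 'r': s2 → s3
read 'p': s3 → s1
read 'r': s1 → s1

s1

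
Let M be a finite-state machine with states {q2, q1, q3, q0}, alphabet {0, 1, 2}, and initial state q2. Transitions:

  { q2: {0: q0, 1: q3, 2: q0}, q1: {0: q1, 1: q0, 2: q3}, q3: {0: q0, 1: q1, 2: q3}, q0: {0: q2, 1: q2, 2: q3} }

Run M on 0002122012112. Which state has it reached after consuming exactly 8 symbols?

q0

q2 → q0 → q2 → q0 → q3 → q1 → q3 → q3 → q0
After 8 symbols: q0.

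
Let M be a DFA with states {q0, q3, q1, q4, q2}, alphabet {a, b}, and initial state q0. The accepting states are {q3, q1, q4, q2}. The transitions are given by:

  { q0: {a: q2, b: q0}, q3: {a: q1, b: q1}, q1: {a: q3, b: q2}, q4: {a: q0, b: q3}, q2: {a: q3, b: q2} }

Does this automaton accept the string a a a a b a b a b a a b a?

Yes

q0 → q2 → q3 → q1 → q3 → q1 → q3 → q1 → q3 → q1 → q3 → q1 → q2 → q3
End state q3 is accepting.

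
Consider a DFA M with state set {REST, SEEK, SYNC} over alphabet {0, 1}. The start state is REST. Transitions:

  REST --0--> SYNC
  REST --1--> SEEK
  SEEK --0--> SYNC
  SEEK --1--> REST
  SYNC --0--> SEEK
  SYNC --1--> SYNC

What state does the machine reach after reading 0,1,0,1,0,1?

SYNC

start at REST
read '0': REST → SYNC
read '1': SYNC → SYNC
read '0': SYNC → SEEK
read '1': SEEK → REST
read '0': REST → SYNC
read '1': SYNC → SYNC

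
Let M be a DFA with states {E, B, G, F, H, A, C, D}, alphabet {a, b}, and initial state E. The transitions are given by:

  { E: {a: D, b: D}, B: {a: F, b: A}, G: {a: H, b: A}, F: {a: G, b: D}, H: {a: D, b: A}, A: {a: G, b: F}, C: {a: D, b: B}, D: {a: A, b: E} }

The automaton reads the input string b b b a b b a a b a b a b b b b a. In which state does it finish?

D

start at E
read 'b': E → D
read 'b': D → E
read 'b': E → D
read 'a': D → A
read 'b': A → F
read 'b': F → D
read 'a': D → A
read 'a': A → G
read 'b': G → A
read 'a': A → G
read 'b': G → A
read 'a': A → G
read 'b': G → A
read 'b': A → F
read 'b': F → D
read 'b': D → E
read 'a': E → D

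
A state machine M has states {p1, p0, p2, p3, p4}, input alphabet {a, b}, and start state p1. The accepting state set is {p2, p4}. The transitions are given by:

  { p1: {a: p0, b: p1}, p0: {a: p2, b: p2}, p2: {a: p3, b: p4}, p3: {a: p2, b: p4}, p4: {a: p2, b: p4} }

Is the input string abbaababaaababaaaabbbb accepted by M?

start at p1
read 'a': p1 → p0
read 'b': p0 → p2
read 'b': p2 → p4
read 'a': p4 → p2
read 'a': p2 → p3
read 'b': p3 → p4
read 'a': p4 → p2
read 'b': p2 → p4
read 'a': p4 → p2
read 'a': p2 → p3
read 'a': p3 → p2
read 'b': p2 → p4
read 'a': p4 → p2
read 'b': p2 → p4
read 'a': p4 → p2
read 'a': p2 → p3
read 'a': p3 → p2
read 'a': p2 → p3
read 'b': p3 → p4
read 'b': p4 → p4
read 'b': p4 → p4
read 'b': p4 → p4
End state p4 is accepting.

Yes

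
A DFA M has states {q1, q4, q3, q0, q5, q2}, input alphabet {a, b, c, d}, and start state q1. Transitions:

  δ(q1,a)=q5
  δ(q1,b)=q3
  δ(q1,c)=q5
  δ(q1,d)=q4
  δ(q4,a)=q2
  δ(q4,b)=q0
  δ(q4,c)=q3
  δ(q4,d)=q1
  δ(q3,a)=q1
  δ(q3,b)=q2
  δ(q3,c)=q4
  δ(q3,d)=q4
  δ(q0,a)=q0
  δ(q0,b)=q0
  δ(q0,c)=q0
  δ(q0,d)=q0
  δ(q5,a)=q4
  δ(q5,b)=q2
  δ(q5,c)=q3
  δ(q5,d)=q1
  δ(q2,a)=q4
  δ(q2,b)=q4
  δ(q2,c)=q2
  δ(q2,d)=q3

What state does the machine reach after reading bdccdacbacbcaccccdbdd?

q1

q1 → q3 → q4 → q3 → q4 → q1 → q5 → q3 → q2 → q4 → q3 → q2 → q2 → q4 → q3 → q4 → q3 → q4 → q1 → q3 → q4 → q1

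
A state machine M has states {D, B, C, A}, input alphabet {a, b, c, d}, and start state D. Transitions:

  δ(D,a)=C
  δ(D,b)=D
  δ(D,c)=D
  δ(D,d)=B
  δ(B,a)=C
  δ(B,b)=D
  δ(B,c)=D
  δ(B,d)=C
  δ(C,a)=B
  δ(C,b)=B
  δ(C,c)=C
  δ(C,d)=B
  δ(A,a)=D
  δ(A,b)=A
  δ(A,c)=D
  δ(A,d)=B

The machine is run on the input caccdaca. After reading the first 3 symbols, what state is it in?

C

Trace: D -c-> D -a-> C -c-> C
After 3 symbols: C.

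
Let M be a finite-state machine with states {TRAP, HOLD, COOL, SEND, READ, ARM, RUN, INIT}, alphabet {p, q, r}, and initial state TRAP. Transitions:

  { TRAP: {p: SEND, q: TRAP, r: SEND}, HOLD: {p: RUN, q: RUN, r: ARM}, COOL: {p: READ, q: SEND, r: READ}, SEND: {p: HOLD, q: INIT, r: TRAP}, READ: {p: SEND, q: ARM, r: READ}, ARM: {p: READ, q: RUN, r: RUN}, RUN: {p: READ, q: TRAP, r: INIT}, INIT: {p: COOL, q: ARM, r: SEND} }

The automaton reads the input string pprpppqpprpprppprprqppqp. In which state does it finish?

COOL

start at TRAP
read 'p': TRAP → SEND
read 'p': SEND → HOLD
read 'r': HOLD → ARM
read 'p': ARM → READ
read 'p': READ → SEND
read 'p': SEND → HOLD
read 'q': HOLD → RUN
read 'p': RUN → READ
read 'p': READ → SEND
read 'r': SEND → TRAP
read 'p': TRAP → SEND
read 'p': SEND → HOLD
read 'r': HOLD → ARM
read 'p': ARM → READ
read 'p': READ → SEND
read 'p': SEND → HOLD
read 'r': HOLD → ARM
read 'p': ARM → READ
read 'r': READ → READ
read 'q': READ → ARM
read 'p': ARM → READ
read 'p': READ → SEND
read 'q': SEND → INIT
read 'p': INIT → COOL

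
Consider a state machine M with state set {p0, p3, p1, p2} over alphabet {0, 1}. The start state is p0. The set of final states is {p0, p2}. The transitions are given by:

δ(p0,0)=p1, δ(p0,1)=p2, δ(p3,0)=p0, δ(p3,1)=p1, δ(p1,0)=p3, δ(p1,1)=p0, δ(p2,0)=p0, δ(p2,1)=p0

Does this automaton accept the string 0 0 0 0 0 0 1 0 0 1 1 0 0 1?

p0 → p1 → p3 → p0 → p1 → p3 → p0 → p2 → p0 → p1 → p0 → p2 → p0 → p1 → p0
End state p0 is accepting.

Yes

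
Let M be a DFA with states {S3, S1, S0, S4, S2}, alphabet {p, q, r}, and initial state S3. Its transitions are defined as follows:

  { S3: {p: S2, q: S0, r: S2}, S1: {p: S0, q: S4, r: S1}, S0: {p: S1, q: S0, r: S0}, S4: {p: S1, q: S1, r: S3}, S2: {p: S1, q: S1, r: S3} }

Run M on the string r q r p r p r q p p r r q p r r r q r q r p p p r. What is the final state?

start at S3
read 'r': S3 → S2
read 'q': S2 → S1
read 'r': S1 → S1
read 'p': S1 → S0
read 'r': S0 → S0
read 'p': S0 → S1
read 'r': S1 → S1
read 'q': S1 → S4
read 'p': S4 → S1
read 'p': S1 → S0
read 'r': S0 → S0
read 'r': S0 → S0
read 'q': S0 → S0
read 'p': S0 → S1
read 'r': S1 → S1
read 'r': S1 → S1
read 'r': S1 → S1
read 'q': S1 → S4
read 'r': S4 → S3
read 'q': S3 → S0
read 'r': S0 → S0
read 'p': S0 → S1
read 'p': S1 → S0
read 'p': S0 → S1
read 'r': S1 → S1

S1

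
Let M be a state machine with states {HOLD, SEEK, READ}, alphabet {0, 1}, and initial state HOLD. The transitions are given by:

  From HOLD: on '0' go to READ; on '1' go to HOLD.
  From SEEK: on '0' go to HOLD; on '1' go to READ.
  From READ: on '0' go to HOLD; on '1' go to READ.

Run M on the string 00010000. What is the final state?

Trace: HOLD -0-> READ -0-> HOLD -0-> READ -1-> READ -0-> HOLD -0-> READ -0-> HOLD -0-> READ

READ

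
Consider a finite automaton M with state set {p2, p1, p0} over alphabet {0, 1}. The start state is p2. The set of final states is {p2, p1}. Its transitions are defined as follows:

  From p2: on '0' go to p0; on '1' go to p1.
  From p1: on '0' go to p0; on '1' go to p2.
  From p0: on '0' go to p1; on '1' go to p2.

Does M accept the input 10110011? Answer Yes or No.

Yes

p2 → p1 → p0 → p2 → p1 → p0 → p1 → p2 → p1
End state p1 is accepting.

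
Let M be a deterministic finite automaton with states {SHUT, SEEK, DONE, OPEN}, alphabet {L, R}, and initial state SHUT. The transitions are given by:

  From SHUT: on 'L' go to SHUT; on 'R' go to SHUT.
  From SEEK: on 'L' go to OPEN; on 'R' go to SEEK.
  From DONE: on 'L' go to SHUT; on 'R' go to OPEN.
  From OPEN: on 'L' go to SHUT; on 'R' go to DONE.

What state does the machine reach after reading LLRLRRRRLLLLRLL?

SHUT

start at SHUT
read 'L': SHUT → SHUT
read 'L': SHUT → SHUT
read 'R': SHUT → SHUT
read 'L': SHUT → SHUT
read 'R': SHUT → SHUT
read 'R': SHUT → SHUT
read 'R': SHUT → SHUT
read 'R': SHUT → SHUT
read 'L': SHUT → SHUT
read 'L': SHUT → SHUT
read 'L': SHUT → SHUT
read 'L': SHUT → SHUT
read 'R': SHUT → SHUT
read 'L': SHUT → SHUT
read 'L': SHUT → SHUT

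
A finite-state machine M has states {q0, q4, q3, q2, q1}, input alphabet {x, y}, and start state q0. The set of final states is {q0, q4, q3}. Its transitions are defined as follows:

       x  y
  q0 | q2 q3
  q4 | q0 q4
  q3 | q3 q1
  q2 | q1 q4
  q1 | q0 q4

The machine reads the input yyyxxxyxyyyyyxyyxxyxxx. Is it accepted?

q0 → q3 → q1 → q4 → q0 → q2 → q1 → q4 → q0 → q3 → q1 → q4 → q4 → q4 → q0 → q3 → q1 → q0 → q2 → q4 → q0 → q2 → q1
End state q1 is not accepting.

No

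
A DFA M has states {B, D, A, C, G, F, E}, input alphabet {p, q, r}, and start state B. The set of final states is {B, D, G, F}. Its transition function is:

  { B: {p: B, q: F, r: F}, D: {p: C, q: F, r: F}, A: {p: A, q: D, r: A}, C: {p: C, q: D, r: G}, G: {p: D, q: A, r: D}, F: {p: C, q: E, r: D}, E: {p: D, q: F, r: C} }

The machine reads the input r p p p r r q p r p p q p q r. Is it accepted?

B → F → C → C → C → G → D → F → C → G → D → C → D → C → D → F
End state F is accepting.

Yes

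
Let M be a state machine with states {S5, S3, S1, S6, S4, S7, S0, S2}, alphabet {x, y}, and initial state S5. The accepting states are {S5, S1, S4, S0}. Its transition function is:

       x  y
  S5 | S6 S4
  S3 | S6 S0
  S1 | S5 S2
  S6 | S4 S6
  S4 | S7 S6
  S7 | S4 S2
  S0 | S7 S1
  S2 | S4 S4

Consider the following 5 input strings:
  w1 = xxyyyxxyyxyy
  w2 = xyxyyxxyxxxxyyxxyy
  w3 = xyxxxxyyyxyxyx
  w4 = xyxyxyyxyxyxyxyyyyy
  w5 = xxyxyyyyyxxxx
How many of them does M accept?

w1: S5 → S6 → S4 → S6 → S6 → S6 → S4 → S7 → S2 → S4 → S7 → S2 → S4  → end S4, accepted
w2: S5 → S6 → S6 → S4 → S6 → S6 → S4 → S7 → S2 → S4 → S7 → S4 → S7 → S2 → S4 → S7 → S4 → S6 → S6  → end S6, rejected
w3: S5 → S6 → S6 → S4 → S7 → S4 → S7 → S2 → S4 → S6 → S4 → S6 → S4 → S6 → S4  → end S4, accepted
w4: S5 → S6 → S6 → S4 → S6 → S4 → S6 → S6 → S4 → S6 → S4 → S6 → S4 → S6 → S4 → S6 → S6 → S6 → S6 → S6  → end S6, rejected
w5: S5 → S6 → S4 → S6 → S4 → S6 → S6 → S6 → S6 → S6 → S4 → S7 → S4 → S7  → end S7, rejected

2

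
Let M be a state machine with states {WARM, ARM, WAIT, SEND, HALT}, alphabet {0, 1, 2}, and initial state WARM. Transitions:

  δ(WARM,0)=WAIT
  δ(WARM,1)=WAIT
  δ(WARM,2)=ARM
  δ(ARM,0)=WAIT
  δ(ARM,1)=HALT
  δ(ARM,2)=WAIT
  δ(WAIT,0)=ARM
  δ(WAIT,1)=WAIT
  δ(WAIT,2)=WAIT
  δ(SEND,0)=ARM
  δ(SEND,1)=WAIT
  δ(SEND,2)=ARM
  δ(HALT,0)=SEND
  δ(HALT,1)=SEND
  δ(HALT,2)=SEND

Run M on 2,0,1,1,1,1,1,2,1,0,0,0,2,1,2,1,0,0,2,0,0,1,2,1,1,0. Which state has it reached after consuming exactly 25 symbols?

WAIT

Trace: WARM -2-> ARM -0-> WAIT -1-> WAIT -1-> WAIT -1-> WAIT -1-> WAIT -1-> WAIT -2-> WAIT -1-> WAIT -0-> ARM -0-> WAIT -0-> ARM -2-> WAIT -1-> WAIT -2-> WAIT -1-> WAIT -0-> ARM -0-> WAIT -2-> WAIT -0-> ARM -0-> WAIT -1-> WAIT -2-> WAIT -1-> WAIT -1-> WAIT
After 25 symbols: WAIT.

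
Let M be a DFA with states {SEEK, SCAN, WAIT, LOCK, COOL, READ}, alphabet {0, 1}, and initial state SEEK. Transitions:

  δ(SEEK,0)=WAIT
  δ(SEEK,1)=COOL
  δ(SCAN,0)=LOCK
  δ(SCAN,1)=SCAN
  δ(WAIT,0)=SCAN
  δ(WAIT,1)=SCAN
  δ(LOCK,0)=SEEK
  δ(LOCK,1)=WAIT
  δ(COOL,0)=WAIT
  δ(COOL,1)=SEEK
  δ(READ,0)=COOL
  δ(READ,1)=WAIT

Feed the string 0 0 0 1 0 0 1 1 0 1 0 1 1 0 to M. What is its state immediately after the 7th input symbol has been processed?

Trace: SEEK -0-> WAIT -0-> SCAN -0-> LOCK -1-> WAIT -0-> SCAN -0-> LOCK -1-> WAIT
After 7 symbols: WAIT.

WAIT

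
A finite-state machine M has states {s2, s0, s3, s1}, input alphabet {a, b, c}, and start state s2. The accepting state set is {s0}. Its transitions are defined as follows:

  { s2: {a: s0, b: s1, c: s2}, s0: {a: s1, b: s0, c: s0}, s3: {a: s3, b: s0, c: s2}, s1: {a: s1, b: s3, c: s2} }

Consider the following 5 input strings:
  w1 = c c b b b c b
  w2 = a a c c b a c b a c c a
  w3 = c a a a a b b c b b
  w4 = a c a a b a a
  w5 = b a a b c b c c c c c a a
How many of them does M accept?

w1:
  start at s2
  read 'c': s2 → s2
  read 'c': s2 → s2
  read 'b': s2 → s1
  read 'b': s1 → s3
  read 'b': s3 → s0
  read 'c': s0 → s0
  read 'b': s0 → s0
  end s0, accepted
w2:
  start at s2
  read 'a': s2 → s0
  read 'a': s0 → s1
  read 'c': s1 → s2
  read 'c': s2 → s2
  read 'b': s2 → s1
  read 'a': s1 → s1
  read 'c': s1 → s2
  read 'b': s2 → s1
  read 'a': s1 → s1
  read 'c': s1 → s2
  read 'c': s2 → s2
  read 'a': s2 → s0
  end s0, accepted
w3:
  start at s2
  read 'c': s2 → s2
  read 'a': s2 → s0
  read 'a': s0 → s1
  read 'a': s1 → s1
  read 'a': s1 → s1
  read 'b': s1 → s3
  read 'b': s3 → s0
  read 'c': s0 → s0
  read 'b': s0 → s0
  read 'b': s0 → s0
  end s0, accepted
w4:
  start at s2
  read 'a': s2 → s0
  read 'c': s0 → s0
  read 'a': s0 → s1
  read 'a': s1 → s1
  read 'b': s1 → s3
  read 'a': s3 → s3
  read 'a': s3 → s3
  end s3, rejected
w5:
  start at s2
  read 'b': s2 → s1
  read 'a': s1 → s1
  read 'a': s1 → s1
  read 'b': s1 → s3
  read 'c': s3 → s2
  read 'b': s2 → s1
  read 'c': s1 → s2
  read 'c': s2 → s2
  read 'c': s2 → s2
  read 'c': s2 → s2
  read 'c': s2 → s2
  read 'a': s2 → s0
  read 'a': s0 → s1
  end s1, rejected

3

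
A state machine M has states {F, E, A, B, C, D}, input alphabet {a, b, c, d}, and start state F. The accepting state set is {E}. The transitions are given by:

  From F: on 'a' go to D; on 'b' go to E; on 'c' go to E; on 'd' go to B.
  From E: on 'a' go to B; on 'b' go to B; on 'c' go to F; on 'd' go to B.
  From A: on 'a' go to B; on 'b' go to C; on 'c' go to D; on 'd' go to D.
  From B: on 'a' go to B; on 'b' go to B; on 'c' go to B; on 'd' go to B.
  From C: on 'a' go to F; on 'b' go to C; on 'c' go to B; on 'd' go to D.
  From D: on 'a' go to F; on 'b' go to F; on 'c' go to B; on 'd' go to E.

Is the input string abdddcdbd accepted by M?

No

start at F
read 'a': F → D
read 'b': D → F
read 'd': F → B
read 'd': B → B
read 'd': B → B
read 'c': B → B
read 'd': B → B
read 'b': B → B
read 'd': B → B
End state B is not accepting.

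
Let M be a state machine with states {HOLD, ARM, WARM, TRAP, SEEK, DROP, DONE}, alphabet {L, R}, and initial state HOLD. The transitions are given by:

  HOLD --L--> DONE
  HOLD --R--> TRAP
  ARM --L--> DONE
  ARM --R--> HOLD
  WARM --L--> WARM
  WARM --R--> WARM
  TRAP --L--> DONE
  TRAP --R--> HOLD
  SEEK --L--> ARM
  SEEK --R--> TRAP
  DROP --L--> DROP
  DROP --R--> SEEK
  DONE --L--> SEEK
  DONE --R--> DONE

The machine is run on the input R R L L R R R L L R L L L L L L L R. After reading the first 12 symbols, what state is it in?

Trace: HOLD -R-> TRAP -R-> HOLD -L-> DONE -L-> SEEK -R-> TRAP -R-> HOLD -R-> TRAP -L-> DONE -L-> SEEK -R-> TRAP -L-> DONE -L-> SEEK
After 12 symbols: SEEK.

SEEK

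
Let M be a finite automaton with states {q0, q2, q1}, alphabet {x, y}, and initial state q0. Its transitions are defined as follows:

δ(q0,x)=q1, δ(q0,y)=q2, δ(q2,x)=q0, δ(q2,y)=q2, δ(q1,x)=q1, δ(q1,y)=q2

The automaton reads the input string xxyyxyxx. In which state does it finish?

q1

q0 → q1 → q1 → q2 → q2 → q0 → q2 → q0 → q1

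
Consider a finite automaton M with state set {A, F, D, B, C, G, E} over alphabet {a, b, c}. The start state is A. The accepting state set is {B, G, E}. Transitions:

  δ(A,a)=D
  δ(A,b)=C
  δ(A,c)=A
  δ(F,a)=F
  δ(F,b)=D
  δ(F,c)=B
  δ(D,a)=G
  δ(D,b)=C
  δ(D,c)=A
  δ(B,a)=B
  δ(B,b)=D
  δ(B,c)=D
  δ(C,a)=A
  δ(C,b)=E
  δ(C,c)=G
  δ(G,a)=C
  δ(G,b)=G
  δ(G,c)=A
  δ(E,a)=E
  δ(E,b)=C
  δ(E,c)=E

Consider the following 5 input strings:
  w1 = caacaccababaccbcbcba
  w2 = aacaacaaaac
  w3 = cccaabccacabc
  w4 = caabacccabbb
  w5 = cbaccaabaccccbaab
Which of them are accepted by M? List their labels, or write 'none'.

w1:
  start at A
  read 'c': A → A
  read 'a': A → D
  read 'a': D → G
  read 'c': G → A
  read 'a': A → D
  read 'c': D → A
  read 'c': A → A
  read 'a': A → D
  read 'b': D → C
  read 'a': C → A
  read 'b': A → C
  read 'a': C → A
  read 'c': A → A
  read 'c': A → A
  read 'b': A → C
  read 'c': C → G
  read 'b': G → G
  read 'c': G → A
  read 'b': A → C
  read 'a': C → A
  end A, rejected
w2:
  start at A
  read 'a': A → D
  read 'a': D → G
  read 'c': G → A
  read 'a': A → D
  read 'a': D → G
  read 'c': G → A
  read 'a': A → D
  read 'a': D → G
  read 'a': G → C
  read 'a': C → A
  read 'c': A → A
  end A, rejected
w3:
  start at A
  read 'c': A → A
  read 'c': A → A
  read 'c': A → A
  read 'a': A → D
  read 'a': D → G
  read 'b': G → G
  read 'c': G → A
  read 'c': A → A
  read 'a': A → D
  read 'c': D → A
  read 'a': A → D
  read 'b': D → C
  read 'c': C → G
  end G, accepted
w4:
  start at A
  read 'c': A → A
  read 'a': A → D
  read 'a': D → G
  read 'b': G → G
  read 'a': G → C
  read 'c': C → G
  read 'c': G → A
  read 'c': A → A
  read 'a': A → D
  read 'b': D → C
  read 'b': C → E
  read 'b': E → C
  end C, rejected
w5:
  start at A
  read 'c': A → A
  read 'b': A → C
  read 'a': C → A
  read 'c': A → A
  read 'c': A → A
  read 'a': A → D
  read 'a': D → G
  read 'b': G → G
  read 'a': G → C
  read 'c': C → G
  read 'c': G → A
  read 'c': A → A
  read 'c': A → A
  read 'b': A → C
  read 'a': C → A
  read 'a': A → D
  read 'b': D → C
  end C, rejected

w3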